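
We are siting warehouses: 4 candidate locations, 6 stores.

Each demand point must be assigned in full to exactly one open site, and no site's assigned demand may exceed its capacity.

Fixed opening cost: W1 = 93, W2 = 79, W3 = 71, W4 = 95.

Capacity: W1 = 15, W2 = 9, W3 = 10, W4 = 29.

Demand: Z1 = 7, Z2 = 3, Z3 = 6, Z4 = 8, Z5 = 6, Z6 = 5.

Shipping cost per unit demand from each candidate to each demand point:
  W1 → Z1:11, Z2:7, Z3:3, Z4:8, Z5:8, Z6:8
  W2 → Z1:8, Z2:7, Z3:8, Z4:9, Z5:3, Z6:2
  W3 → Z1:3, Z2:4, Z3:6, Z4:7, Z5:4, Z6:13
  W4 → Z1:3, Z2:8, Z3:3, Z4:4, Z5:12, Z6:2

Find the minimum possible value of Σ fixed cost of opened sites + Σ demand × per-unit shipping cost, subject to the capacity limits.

283

Open {W3, W4}; cheapest assignment that respects the capacities:
  W3 (cap 10, load 9): Z2, Z5 — cost 3×4 + 6×4 = 36
  W4 (cap 29, load 26): Z1, Z3, Z4, Z6 — cost 7×3 + 6×3 + 8×4 + 5×2 = 81
  Shipping 117, fixed 166 → total 283.
  Any other capacity-feasible assignment to {W3, W4} ships for at least 117.
Compare {W2, W4}: its best feasible assignment gives total 294.
Compare {W1, W4}: its best feasible assignment gives total 338.
Every other set of open sites that can feasibly serve all demand totals ≥ 294 even under its best assignment. Minimum: 283.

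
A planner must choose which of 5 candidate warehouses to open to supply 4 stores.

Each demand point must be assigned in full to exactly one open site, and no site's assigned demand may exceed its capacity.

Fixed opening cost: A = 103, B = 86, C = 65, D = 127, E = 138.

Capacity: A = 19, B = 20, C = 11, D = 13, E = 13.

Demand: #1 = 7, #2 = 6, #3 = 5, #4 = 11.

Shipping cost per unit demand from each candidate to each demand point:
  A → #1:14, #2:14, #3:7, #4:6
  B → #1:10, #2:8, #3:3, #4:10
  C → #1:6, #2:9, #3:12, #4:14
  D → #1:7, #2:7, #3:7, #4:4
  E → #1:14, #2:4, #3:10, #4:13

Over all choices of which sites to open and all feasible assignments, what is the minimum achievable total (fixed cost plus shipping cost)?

388

Open {A, B}; cheapest assignment that respects the capacities:
  A (cap 19, load 11): #4 — cost 11×6 = 66
  B (cap 20, load 18): #1, #2, #3 — cost 7×10 + 6×8 + 5×3 = 133
  Shipping 199, fixed 189 → total 388.
  Any other capacity-feasible assignment to {A, B} ships for at least 199.
Compare {B, D}: its best feasible assignment gives total 390.
Compare {A, D}: its best feasible assignment gives total 422.
Every other set of open sites that can feasibly serve all demand totals ≥ 390 even under its best assignment. Minimum: 388.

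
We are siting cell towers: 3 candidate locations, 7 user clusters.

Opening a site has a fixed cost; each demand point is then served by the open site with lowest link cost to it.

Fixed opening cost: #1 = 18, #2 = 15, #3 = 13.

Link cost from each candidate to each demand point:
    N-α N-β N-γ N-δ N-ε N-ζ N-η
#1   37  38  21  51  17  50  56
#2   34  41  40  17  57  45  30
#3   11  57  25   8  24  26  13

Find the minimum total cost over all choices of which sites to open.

165

Open {#1, #3}: assign each demand point to its cheapest open site.
  N-α→#3 11, N-β→#1 38, N-γ→#1 21, N-δ→#3 8, N-ε→#1 17, N-ζ→#3 26, N-η→#3 13
  link cost 134, fixed 31 → total 165.
Compare {#2, #3}: link cost 148 + fixed 28 = 176.
Compare {#3}: link cost 164 + fixed 13 = 177.
Compare {#1, #2, #3}: link cost 134 + fixed 46 = 180.
All other subsets cost ≥ 176. Minimum total cost: 165.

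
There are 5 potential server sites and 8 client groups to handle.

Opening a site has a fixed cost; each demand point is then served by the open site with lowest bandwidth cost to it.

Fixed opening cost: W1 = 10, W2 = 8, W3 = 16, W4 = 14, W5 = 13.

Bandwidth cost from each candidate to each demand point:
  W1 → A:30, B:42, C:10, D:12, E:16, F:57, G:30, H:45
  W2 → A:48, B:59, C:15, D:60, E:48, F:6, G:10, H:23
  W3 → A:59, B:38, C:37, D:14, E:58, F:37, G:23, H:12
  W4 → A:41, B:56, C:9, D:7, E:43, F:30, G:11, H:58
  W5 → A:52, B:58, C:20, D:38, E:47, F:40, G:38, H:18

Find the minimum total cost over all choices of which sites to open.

167

Open {W1, W2}: assign each demand point to its cheapest open site.
  A→W1 30, B→W1 42, C→W1 10, D→W1 12, E→W1 16, F→W2 6, G→W2 10, H→W2 23
  bandwidth cost 149, fixed 18 → total 167.
Compare {W1, W2, W3}: bandwidth cost 134 + fixed 34 = 168.
Compare {W1, W2, W4}: bandwidth cost 143 + fixed 32 = 175.
Compare {W1, W2, W5}: bandwidth cost 144 + fixed 31 = 175.
All other subsets cost ≥ 168. Minimum total cost: 167.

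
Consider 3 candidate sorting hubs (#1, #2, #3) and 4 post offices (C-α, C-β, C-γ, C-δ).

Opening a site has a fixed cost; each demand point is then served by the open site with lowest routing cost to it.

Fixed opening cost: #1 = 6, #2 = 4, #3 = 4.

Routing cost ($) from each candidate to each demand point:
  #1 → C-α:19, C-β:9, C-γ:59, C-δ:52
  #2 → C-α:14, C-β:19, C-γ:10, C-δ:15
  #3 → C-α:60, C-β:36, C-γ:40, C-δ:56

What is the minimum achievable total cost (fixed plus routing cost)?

Open {#1, #2}: assign each demand point to its cheapest open site.
  C-α→#2 14, C-β→#1 9, C-γ→#2 10, C-δ→#2 15
  routing cost 48, fixed 10 → total 58.
Compare {#2}: routing cost 58 + fixed 4 = 62.
Compare {#1, #2, #3}: routing cost 48 + fixed 14 = 62.
Compare {#2, #3}: routing cost 58 + fixed 8 = 66.
All other subsets cost ≥ 62. Minimum total cost: 58.

58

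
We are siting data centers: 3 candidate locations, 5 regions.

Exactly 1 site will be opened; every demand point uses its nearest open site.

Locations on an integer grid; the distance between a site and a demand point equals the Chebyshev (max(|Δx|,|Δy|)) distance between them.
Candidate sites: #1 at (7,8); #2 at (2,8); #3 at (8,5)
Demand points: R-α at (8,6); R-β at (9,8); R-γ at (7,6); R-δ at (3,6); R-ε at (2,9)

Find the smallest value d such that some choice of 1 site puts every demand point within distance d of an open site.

5

Open {#1}.
  Farthest demand point is R-ε at distance 5 (to #1); all others are ≤ 5.
With {#3} the worst case is 6.
With {#2} the worst case is 7.
No size-1 selection achieves below 5.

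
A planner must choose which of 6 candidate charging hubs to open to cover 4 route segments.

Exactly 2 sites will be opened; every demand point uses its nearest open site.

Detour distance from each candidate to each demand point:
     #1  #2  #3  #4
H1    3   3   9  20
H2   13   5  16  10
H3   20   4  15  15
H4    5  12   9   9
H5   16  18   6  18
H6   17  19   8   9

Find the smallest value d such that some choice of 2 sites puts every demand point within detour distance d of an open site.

Open {H1, H4}.
  Farthest demand point is #3 at detour distance 9 (to H1); all others are ≤ 9.
With {H1, H6} the worst case is 9.
With {H2, H4} the worst case is 9.
No size-2 selection achieves below 9.

9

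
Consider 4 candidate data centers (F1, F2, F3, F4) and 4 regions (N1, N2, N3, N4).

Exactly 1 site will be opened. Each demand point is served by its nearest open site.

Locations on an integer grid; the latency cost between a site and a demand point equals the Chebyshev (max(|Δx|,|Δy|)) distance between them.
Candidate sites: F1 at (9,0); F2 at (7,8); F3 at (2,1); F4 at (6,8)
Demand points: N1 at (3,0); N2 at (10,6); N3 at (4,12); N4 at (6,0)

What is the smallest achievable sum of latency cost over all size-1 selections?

Open {F2}.
  N1→F2 8, N2→F2 3, N3→F2 4, N4→F2 8  ⇒ total 23.
Compare {F3}: total 24.
Compare {F4}: total 24.
No size-1 selection does better; minimum is 23.

23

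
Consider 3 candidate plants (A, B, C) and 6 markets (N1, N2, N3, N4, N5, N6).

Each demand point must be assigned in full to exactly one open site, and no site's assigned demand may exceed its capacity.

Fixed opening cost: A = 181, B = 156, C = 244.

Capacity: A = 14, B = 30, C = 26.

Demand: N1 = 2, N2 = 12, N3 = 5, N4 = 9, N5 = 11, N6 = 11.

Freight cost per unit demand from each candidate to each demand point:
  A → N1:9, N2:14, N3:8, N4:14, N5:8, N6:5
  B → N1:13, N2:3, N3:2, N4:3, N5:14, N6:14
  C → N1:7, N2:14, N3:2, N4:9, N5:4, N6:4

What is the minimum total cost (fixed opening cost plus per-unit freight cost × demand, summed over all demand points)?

575

Open {B, C}; cheapest assignment that respects the capacities:
  B (cap 30, load 26): N2, N3, N4 — cost 12×3 + 5×2 + 9×3 = 73
  C (cap 26, load 24): N1, N5, N6 — cost 2×7 + 11×4 + 11×4 = 102
  Shipping 175, fixed 400 → total 575.
  Any other capacity-feasible assignment to {B, C} ships for at least 175.
Compare {A, B, C}: its best feasible assignment gives total 756.
Every other set of open sites that can feasibly serve all demand totals ≥ 756 even under its best assignment. Minimum: 575.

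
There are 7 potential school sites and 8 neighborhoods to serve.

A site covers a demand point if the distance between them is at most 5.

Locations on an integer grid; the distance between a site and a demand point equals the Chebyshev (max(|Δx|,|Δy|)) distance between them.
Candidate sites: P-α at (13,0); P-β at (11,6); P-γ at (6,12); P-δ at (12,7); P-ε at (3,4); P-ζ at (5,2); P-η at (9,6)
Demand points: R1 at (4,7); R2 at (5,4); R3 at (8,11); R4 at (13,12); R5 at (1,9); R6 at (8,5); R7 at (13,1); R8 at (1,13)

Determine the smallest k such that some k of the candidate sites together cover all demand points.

3

Coverage sets (demand points within 5 of each site):
  P-α: {R6, R7}
  P-β: {R3, R6, R7}
  P-γ: {R1, R3, R5, R8}
  P-δ: {R3, R4, R6}
  P-ε: {R1, R2, R5, R6}
  P-ζ: {R1, R2, R6}
  P-η: {R1, R2, R3, R6, R7}
No 2 sites suffice: every size-2 union leaves at least one demand point uncovered.
But {P-γ, P-δ, P-η} covers everything, so the minimum is 3.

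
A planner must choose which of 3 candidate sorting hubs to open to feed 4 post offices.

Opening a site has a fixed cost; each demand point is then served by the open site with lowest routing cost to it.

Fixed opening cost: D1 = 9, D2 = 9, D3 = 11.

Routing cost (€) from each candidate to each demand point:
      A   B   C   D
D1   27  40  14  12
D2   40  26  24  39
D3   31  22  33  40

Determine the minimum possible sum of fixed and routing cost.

Open {D1, D3}: assign each demand point to its cheapest open site.
  A→D1 27, B→D3 22, C→D1 14, D→D1 12
  routing cost 75, fixed 20 → total 95.
Compare {D1, D2}: routing cost 79 + fixed 18 = 97.
Compare {D1}: routing cost 93 + fixed 9 = 102.
Compare {D1, D2, D3}: routing cost 75 + fixed 29 = 104.
All other subsets cost ≥ 97. Minimum total cost: 95.

95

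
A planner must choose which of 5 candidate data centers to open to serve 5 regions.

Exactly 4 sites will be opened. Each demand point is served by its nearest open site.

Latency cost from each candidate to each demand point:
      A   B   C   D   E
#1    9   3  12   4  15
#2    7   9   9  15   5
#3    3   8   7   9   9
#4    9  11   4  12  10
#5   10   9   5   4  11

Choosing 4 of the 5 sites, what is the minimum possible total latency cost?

19

Open {#1, #2, #3, #4}.
  A→#3 3, B→#1 3, C→#4 4, D→#1 4, E→#2 5  ⇒ total 19.
Compare {#1, #2, #3, #5}: total 20.
Compare {#1, #2, #4, #5}: total 23.
No size-4 selection does better; minimum is 19.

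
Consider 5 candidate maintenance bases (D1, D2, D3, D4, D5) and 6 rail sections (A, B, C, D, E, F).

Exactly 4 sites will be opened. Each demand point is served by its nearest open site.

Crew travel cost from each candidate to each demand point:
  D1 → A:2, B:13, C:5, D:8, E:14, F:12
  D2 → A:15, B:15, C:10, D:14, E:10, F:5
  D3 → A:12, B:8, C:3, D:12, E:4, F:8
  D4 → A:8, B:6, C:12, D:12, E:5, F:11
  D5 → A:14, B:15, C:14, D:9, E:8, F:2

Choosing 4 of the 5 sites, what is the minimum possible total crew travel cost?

25

Open {D1, D3, D4, D5}.
  A→D1 2, B→D4 6, C→D3 3, D→D1 8, E→D3 4, F→D5 2  ⇒ total 25.
Compare {D1, D2, D3, D5}: total 27.
Compare {D1, D2, D3, D4}: total 28.
No size-4 selection does better; minimum is 25.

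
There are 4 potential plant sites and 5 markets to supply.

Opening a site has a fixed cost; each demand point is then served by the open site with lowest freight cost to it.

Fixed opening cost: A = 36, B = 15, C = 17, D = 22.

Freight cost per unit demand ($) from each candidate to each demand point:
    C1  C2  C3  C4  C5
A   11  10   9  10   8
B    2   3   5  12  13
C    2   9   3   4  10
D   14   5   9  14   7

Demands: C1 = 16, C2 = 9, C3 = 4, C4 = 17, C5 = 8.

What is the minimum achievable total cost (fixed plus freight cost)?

249

Open {B, C, D}: assign each demand point to its cheapest open site.
  C1→B 16×2=32, C2→B 9×3=27, C3→C 4×3=12, C4→C 17×4=68, C5→D 8×7=56
  freight cost 195, fixed 54 → total 249.
Compare {B, C}: freight cost 219 + fixed 32 = 251.
Compare {C, D}: freight cost 213 + fixed 39 = 252.
Compare {A, B, C}: freight cost 203 + fixed 68 = 271.
All other subsets cost ≥ 251. Minimum total cost: 249.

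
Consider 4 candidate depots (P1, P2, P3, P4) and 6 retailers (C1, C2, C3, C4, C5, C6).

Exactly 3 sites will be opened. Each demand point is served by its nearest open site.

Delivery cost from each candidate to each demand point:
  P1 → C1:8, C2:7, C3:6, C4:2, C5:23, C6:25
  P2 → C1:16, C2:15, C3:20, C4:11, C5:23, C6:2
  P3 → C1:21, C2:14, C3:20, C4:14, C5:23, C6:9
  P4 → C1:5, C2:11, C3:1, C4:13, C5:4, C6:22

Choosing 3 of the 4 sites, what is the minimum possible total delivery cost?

Open {P1, P2, P4}.
  C1→P4 5, C2→P1 7, C3→P4 1, C4→P1 2, C5→P4 4, C6→P2 2  ⇒ total 21.
Compare {P1, P3, P4}: total 28.
Compare {P2, P3, P4}: total 34.
No size-3 selection does better; minimum is 21.

21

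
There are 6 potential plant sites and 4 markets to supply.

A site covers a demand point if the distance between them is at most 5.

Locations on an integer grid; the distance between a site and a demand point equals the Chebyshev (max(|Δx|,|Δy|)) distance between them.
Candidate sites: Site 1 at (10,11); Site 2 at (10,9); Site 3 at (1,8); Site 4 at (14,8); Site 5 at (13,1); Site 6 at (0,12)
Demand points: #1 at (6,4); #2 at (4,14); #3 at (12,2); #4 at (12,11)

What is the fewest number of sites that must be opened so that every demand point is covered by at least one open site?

3

Coverage sets (demand points within 5 of each site):
  Site 1: {#4}
  Site 2: {#1, #4}
  Site 3: {#1}
  Site 4: {#4}
  Site 5: {#3}
  Site 6: {#2}
No 2 sites suffice: every size-2 union leaves at least one demand point uncovered.
But {Site 2, Site 5, Site 6} covers everything, so the minimum is 3.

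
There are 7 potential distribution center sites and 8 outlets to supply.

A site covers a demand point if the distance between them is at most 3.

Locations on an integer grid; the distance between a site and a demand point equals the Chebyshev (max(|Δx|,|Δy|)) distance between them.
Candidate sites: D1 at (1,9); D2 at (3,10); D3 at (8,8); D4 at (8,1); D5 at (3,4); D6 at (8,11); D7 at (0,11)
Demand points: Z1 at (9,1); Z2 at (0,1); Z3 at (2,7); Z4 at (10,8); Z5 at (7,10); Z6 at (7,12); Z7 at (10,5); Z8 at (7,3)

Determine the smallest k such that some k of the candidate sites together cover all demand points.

4

Coverage sets (demand points within 3 of each site):
  D1: {Z3}
  D2: {Z3}
  D3: {Z4, Z5, Z7}
  D4: {Z1, Z8}
  D5: {Z2, Z3}
  D6: {Z4, Z5, Z6}
  D7: {}
No 3 sites suffice: every size-3 union leaves at least one demand point uncovered.
But {D3, D4, D5, D6} covers everything, so the minimum is 4.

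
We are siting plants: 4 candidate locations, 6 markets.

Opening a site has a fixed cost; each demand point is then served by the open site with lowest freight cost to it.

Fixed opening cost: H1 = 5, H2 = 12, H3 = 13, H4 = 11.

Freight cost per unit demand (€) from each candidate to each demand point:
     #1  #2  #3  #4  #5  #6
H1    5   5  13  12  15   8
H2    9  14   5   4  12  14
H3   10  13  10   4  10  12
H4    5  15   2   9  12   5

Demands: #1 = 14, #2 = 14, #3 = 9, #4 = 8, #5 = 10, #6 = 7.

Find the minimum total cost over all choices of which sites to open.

354

Open {H1, H3, H4}: assign each demand point to its cheapest open site.
  #1→H1 14×5=70, #2→H1 14×5=70, #3→H4 9×2=18, #4→H3 8×4=32, #5→H3 10×10=100, #6→H4 7×5=35
  freight cost 325, fixed 29 → total 354.
Compare {H1, H2, H3, H4}: freight cost 325 + fixed 41 = 366.
Compare {H1, H2, H4}: freight cost 345 + fixed 28 = 373.
Compare {H1, H4}: freight cost 385 + fixed 16 = 401.
All other subsets cost ≥ 366. Minimum total cost: 354.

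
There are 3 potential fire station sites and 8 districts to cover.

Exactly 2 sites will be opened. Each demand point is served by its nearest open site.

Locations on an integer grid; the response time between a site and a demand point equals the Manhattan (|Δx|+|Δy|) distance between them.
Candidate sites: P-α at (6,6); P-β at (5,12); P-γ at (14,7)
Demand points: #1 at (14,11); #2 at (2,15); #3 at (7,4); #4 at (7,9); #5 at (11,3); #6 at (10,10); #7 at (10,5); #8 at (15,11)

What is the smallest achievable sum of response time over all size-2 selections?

Open {P-α, P-γ}.
  #1→P-γ 4, #2→P-α 13, #3→P-α 3, #4→P-α 4, #5→P-γ 7, #6→P-γ 7, #7→P-α 5, #8→P-γ 5  ⇒ total 48.
Compare {P-β, P-γ}: total 50.
Compare {P-α, P-β}: total 54.

48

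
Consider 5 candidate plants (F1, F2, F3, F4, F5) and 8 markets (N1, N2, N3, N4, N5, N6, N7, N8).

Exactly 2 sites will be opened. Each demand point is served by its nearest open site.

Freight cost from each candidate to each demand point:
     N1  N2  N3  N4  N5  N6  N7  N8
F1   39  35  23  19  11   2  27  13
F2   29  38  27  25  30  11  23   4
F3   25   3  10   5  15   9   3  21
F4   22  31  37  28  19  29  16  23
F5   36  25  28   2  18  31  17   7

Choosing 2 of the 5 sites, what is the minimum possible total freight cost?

72

Open {F1, F3}.
  N1→F3 25, N2→F3 3, N3→F3 10, N4→F3 5, N5→F1 11, N6→F1 2, N7→F3 3, N8→F1 13  ⇒ total 72.
Compare {F2, F3}: total 74.
Compare {F3, F5}: total 74.
No size-2 selection does better; minimum is 72.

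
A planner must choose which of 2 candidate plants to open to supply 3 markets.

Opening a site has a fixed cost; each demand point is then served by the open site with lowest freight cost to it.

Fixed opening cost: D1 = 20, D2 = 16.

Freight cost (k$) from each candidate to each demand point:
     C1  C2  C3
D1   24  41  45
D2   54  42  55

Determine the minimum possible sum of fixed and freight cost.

130

Open {D1}: assign each demand point to its cheapest open site.
  C1→D1 24, C2→D1 41, C3→D1 45
  freight cost 110, fixed 20 → total 130.
Compare {D1, D2}: freight cost 110 + fixed 36 = 146.
Compare {D2}: freight cost 151 + fixed 16 = 167.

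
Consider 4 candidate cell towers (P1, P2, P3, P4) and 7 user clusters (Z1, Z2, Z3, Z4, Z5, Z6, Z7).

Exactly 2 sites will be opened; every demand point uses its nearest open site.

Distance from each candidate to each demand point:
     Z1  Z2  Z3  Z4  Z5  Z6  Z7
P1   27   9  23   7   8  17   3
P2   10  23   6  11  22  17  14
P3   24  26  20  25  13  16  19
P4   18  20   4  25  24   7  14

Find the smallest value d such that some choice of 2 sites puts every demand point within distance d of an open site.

17

Open {P1, P2}.
  Farthest demand point is Z6 at distance 17 (to P1); all others are ≤ 17.
With {P1, P4} the worst case is 18.
With {P2, P4} the worst case is 22.
No size-2 selection achieves below 17.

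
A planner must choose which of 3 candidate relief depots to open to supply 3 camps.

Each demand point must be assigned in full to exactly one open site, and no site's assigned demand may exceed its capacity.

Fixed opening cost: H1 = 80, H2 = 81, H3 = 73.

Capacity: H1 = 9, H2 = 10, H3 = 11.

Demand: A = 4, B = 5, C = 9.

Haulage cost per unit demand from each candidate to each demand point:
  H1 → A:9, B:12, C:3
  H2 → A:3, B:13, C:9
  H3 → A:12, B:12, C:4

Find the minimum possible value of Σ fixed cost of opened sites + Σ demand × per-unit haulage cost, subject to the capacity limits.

Open {H1, H2}; cheapest assignment that respects the capacities:
  H1 (cap 9, load 9): C — cost 9×3 = 27
  H2 (cap 10, load 9): A, B — cost 4×3 + 5×13 = 77
  Shipping 104, fixed 161 → total 265.
  Any other capacity-feasible assignment to {H1, H2} ships for at least 104.
Compare {H2, H3}: its best feasible assignment gives total 267.
Compare {H1, H3}: its best feasible assignment gives total 285.
Every other set of open sites that can feasibly serve all demand totals ≥ 267 even under its best assignment. Minimum: 265.

265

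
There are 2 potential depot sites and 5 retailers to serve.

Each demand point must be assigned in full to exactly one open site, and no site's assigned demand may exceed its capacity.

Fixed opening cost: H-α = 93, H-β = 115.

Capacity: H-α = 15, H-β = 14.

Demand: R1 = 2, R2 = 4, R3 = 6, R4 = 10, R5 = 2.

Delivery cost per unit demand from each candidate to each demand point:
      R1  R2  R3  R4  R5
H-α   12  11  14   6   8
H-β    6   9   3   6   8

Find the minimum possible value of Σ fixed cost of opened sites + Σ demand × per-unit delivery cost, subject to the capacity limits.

350

Open {H-α, H-β}; cheapest assignment that respects the capacities:
  H-α (cap 15, load 12): R4, R5 — cost 10×6 + 2×8 = 76
  H-β (cap 14, load 12): R1, R2, R3 — cost 2×6 + 4×9 + 6×3 = 66
  Shipping 142, fixed 208 → total 350.
  Any other capacity-feasible assignment to {H-α, H-β} ships for at least 142.
Total demand is 24 and no other set of sites has combined capacity ≥ 24, so {H-α, H-β} is the only feasible choice of open sites. Minimum: 350.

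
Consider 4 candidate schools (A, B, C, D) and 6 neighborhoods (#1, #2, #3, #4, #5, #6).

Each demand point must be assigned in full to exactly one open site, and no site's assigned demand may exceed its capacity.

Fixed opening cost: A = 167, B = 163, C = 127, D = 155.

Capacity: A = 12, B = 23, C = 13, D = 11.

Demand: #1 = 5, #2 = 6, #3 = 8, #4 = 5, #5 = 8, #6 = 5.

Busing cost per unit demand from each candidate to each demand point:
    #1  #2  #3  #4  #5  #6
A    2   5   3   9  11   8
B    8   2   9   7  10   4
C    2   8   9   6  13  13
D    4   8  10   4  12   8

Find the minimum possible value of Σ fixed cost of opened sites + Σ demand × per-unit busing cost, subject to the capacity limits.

633

Open {A, B, C}; cheapest assignment that respects the capacities:
  A (cap 12, load 8): #3 — cost 8×3 = 24
  B (cap 23, load 19): #2, #5, #6 — cost 6×2 + 8×10 + 5×4 = 112
  C (cap 13, load 10): #1, #4 — cost 5×2 + 5×6 = 40
  Shipping 176, fixed 457 → total 633.
  Any other capacity-feasible assignment to {A, B, C} ships for at least 176.
Compare {B, C, D}: its best feasible assignment gives total 659.
Compare {A, B, D}: its best feasible assignment gives total 661.
Every other set of open sites that can feasibly serve all demand totals ≥ 659 even under its best assignment. Minimum: 633.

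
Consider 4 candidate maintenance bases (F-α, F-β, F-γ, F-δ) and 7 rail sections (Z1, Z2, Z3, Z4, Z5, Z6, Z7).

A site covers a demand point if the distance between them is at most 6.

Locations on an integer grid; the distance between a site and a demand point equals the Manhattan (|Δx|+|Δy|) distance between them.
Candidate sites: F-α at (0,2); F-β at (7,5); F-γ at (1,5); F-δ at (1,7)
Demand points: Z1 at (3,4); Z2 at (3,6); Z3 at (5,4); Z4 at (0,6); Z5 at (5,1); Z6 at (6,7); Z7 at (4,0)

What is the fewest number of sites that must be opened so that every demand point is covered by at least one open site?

2

Coverage sets (demand points within 6 of each site):
  F-α: {Z1, Z4, Z5, Z7}
  F-β: {Z1, Z2, Z3, Z5, Z6}
  F-γ: {Z1, Z2, Z3, Z4}
  F-δ: {Z1, Z2, Z4, Z6}
No single site covers all 7 demand points.
But {F-α, F-β} covers everything, so the minimum is 2.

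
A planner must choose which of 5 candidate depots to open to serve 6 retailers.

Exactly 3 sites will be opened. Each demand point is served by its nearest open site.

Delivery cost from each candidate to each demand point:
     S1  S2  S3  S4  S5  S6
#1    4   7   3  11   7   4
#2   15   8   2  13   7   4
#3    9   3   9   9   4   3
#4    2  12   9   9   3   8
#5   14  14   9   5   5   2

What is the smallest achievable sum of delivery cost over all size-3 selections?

Open {#1, #3, #5}.
  S1→#1 4, S2→#3 3, S3→#1 3, S4→#5 5, S5→#3 4, S6→#5 2  ⇒ total 21.
Compare {#1, #4, #5}: total 22.
Compare {#2, #3, #4}: total 22.
No size-3 selection does better; minimum is 21.

21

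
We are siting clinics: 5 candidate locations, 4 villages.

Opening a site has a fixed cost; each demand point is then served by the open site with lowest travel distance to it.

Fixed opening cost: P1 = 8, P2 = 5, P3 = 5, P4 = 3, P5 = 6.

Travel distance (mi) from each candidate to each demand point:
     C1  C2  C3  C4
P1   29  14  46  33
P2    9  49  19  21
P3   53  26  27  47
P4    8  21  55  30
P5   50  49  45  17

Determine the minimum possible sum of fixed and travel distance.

76

Open {P1, P2}: assign each demand point to its cheapest open site.
  C1→P2 9, C2→P1 14, C3→P2 19, C4→P2 21
  travel distance 63, fixed 13 → total 76.
Compare {P2, P4}: travel distance 69 + fixed 8 = 77.
Compare {P1, P2, P4}: travel distance 62 + fixed 16 = 78.
Compare {P1, P2, P5}: travel distance 59 + fixed 19 = 78.
All other subsets cost ≥ 77. Minimum total cost: 76.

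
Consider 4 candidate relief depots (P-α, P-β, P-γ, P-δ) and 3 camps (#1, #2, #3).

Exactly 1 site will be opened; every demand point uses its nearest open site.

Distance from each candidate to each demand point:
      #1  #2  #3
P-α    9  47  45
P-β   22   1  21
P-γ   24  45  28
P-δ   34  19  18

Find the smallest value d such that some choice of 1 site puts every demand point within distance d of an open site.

Open {P-β}.
  Farthest demand point is #1 at distance 22 (to P-β); all others are ≤ 22.
With {P-δ} the worst case is 34.
With {P-γ} the worst case is 45.
No size-1 selection achieves below 22.

22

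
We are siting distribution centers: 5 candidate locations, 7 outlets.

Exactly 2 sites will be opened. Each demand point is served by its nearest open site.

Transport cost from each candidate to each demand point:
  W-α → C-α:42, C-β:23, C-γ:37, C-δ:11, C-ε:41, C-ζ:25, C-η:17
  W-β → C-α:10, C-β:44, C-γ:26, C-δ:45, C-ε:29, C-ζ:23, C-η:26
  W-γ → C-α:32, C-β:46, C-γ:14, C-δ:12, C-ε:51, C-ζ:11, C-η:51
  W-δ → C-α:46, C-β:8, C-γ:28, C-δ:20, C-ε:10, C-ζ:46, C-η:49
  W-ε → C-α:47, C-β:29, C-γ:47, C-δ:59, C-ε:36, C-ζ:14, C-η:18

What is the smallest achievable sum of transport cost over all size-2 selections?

Open {W-β, W-δ}.
  C-α→W-β 10, C-β→W-δ 8, C-γ→W-β 26, C-δ→W-δ 20, C-ε→W-δ 10, C-ζ→W-β 23, C-η→W-β 26  ⇒ total 123.
Compare {W-γ, W-δ}: total 136.
Compare {W-α, W-β}: total 139.
No size-2 selection does better; minimum is 123.

123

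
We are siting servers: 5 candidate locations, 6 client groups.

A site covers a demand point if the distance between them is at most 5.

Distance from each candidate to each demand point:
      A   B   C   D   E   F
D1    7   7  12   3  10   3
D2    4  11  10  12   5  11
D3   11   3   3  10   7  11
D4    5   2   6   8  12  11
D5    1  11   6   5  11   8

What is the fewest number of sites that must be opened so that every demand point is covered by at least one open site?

Coverage sets (demand points within 5 of each site):
  D1: {D, F}
  D2: {A, E}
  D3: {B, C}
  D4: {A, B}
  D5: {A, D}
No 2 sites suffice: every size-2 union leaves at least one demand point uncovered.
But {D1, D2, D3} covers everything, so the minimum is 3.

3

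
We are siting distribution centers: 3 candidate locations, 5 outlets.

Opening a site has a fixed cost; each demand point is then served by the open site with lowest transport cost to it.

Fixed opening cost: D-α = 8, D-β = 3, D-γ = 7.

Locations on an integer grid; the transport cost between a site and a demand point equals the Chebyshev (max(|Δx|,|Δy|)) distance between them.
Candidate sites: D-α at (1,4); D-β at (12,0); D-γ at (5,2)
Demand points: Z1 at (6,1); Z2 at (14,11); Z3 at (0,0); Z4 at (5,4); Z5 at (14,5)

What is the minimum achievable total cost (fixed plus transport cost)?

32

Open {D-β, D-γ}: assign each demand point to its cheapest open site.
  Z1→D-γ 1, Z2→D-γ 9, Z3→D-γ 5, Z4→D-γ 2, Z5→D-β 5
  transport cost 22, fixed 10 → total 32.
Compare {D-γ}: transport cost 26 + fixed 7 = 33.
Compare {D-α, D-β, D-γ}: transport cost 21 + fixed 18 = 39.
Compare {D-α, D-β}: transport cost 29 + fixed 11 = 40.
All other subsets cost ≥ 33. Minimum total cost: 32.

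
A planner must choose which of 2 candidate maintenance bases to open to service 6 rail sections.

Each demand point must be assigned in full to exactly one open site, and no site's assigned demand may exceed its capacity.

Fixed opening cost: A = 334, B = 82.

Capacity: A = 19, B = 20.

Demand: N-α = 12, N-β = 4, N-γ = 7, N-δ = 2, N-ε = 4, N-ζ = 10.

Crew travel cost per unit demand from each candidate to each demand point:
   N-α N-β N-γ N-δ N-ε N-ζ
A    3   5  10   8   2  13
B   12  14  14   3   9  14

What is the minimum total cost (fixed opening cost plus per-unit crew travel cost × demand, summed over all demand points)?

760

Open {A, B}; cheapest assignment that respects the capacities:
  A (cap 19, load 19): N-α, N-γ — cost 12×3 + 7×10 = 106
  B (cap 20, load 20): N-β, N-δ, N-ε, N-ζ — cost 4×14 + 2×3 + 4×9 + 10×14 = 238
  Shipping 344, fixed 416 → total 760.
  Any other capacity-feasible assignment to {A, B} ships for at least 344.
Total demand is 39 and no other set of sites has combined capacity ≥ 39, so {A, B} is the only feasible choice of open sites. Minimum: 760.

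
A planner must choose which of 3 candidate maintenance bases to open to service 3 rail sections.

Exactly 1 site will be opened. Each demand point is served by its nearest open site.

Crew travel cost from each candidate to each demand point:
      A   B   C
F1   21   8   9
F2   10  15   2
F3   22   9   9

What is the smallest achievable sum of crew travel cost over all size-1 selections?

Open {F2}.
  A→F2 10, B→F2 15, C→F2 2  ⇒ total 27.
Compare {F1}: total 38.
Compare {F3}: total 40.

27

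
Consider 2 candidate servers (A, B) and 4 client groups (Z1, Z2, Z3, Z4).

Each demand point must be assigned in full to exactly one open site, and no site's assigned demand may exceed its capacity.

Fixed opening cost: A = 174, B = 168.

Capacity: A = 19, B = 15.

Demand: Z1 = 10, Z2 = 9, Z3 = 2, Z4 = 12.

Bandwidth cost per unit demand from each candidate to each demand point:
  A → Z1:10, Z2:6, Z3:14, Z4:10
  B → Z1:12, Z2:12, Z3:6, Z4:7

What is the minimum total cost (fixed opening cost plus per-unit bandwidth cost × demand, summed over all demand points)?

592

Open {A, B}; cheapest assignment that respects the capacities:
  A (cap 19, load 19): Z1, Z2 — cost 10×10 + 9×6 = 154
  B (cap 15, load 14): Z3, Z4 — cost 2×6 + 12×7 = 96
  Shipping 250, fixed 342 → total 592.
  Any other capacity-feasible assignment to {A, B} ships for at least 250.
Total demand is 33 and no other set of sites has combined capacity ≥ 33, so {A, B} is the only feasible choice of open sites. Minimum: 592.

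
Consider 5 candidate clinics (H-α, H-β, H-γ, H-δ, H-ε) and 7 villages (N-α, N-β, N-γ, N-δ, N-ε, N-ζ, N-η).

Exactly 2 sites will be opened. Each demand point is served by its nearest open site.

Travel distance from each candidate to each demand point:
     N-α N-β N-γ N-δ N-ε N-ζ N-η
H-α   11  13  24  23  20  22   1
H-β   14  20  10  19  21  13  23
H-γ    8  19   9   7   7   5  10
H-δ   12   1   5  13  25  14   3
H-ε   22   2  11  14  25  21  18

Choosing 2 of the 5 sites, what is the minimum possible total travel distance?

Open {H-γ, H-δ}.
  N-α→H-γ 8, N-β→H-δ 1, N-γ→H-δ 5, N-δ→H-γ 7, N-ε→H-γ 7, N-ζ→H-γ 5, N-η→H-δ 3  ⇒ total 36.
Compare {H-γ, H-ε}: total 48.
Compare {H-α, H-γ}: total 50.
No size-2 selection does better; minimum is 36.

36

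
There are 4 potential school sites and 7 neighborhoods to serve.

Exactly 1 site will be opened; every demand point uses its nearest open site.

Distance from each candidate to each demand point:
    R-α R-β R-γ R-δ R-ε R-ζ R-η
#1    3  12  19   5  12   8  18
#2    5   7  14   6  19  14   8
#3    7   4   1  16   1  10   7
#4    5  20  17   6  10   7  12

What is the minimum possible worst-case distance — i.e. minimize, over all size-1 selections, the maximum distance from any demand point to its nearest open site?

16

Open {#3}.
  Farthest demand point is R-δ at distance 16 (to #3); all others are ≤ 16.
With {#1} the worst case is 19.
With {#2} the worst case is 19.
No size-1 selection achieves below 16.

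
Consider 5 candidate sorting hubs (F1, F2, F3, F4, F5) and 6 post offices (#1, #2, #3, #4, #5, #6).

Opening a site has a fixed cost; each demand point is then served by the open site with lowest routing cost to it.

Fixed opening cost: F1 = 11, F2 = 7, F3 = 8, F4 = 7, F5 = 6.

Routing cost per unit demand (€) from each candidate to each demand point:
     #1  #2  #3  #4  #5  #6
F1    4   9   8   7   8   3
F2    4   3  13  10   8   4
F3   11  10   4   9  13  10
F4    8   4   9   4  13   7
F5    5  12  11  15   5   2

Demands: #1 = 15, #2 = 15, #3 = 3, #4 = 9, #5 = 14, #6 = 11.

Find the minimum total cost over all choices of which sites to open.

Open {F2, F3, F4, F5}: assign each demand point to its cheapest open site.
  #1→F2 15×4=60, #2→F2 15×3=45, #3→F3 3×4=12, #4→F4 9×4=36, #5→F5 14×5=70, #6→F5 11×2=22
  routing cost 245, fixed 28 → total 273.
Compare {F2, F4, F5}: routing cost 260 + fixed 20 = 280.
Compare {F1, F2, F3, F4, F5}: routing cost 245 + fixed 39 = 284.
Compare {F1, F2, F4, F5}: routing cost 257 + fixed 31 = 288.
All other subsets cost ≥ 280. Minimum total cost: 273.

273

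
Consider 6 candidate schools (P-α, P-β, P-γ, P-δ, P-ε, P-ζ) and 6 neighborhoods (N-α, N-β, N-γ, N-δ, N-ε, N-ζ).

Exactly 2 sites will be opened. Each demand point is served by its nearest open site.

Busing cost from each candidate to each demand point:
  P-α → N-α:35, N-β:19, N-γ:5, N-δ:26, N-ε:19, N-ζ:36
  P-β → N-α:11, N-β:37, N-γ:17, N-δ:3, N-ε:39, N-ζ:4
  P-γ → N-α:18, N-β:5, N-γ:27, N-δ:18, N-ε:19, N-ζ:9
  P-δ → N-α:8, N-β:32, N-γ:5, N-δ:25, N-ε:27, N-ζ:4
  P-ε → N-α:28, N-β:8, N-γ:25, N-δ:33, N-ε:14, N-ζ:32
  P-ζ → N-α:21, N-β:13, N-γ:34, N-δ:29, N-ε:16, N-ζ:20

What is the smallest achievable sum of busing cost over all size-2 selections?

Open {P-β, P-ε}.
  N-α→P-β 11, N-β→P-ε 8, N-γ→P-β 17, N-δ→P-β 3, N-ε→P-ε 14, N-ζ→P-β 4  ⇒ total 57.
Compare {P-β, P-γ}: total 59.
Compare {P-γ, P-δ}: total 59.
No size-2 selection does better; minimum is 57.

57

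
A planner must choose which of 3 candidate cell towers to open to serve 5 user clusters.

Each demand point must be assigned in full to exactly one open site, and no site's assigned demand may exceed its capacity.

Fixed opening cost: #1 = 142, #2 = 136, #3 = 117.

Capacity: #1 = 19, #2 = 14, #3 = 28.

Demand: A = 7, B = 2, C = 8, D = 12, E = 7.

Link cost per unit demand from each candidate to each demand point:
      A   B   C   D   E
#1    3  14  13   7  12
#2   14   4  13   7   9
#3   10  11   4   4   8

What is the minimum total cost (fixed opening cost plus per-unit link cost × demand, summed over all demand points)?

Open {#1, #3}; cheapest assignment that respects the capacities:
  #1 (cap 19, load 9): A, B — cost 7×3 + 2×14 = 49
  #3 (cap 28, load 27): C, D, E — cost 8×4 + 12×4 + 7×8 = 136
  Shipping 185, fixed 259 → total 444.
  Any other capacity-feasible assignment to {#1, #3} ships for at least 185.
Compare {#2, #3}: its best feasible assignment gives total 474.
Compare {#1, #2, #3}: its best feasible assignment gives total 560.
Every other set of open sites that can feasibly serve all demand totals ≥ 474 even under its best assignment. Minimum: 444.

444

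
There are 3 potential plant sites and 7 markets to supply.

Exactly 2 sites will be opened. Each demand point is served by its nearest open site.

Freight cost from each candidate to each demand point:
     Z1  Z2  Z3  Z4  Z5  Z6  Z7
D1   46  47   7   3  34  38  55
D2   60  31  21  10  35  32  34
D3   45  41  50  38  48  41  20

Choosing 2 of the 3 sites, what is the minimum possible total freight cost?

187

Open {D1, D2}.
  Z1→D1 46, Z2→D2 31, Z3→D1 7, Z4→D1 3, Z5→D1 34, Z6→D2 32, Z7→D2 34  ⇒ total 187.
Compare {D1, D3}: total 188.
Compare {D2, D3}: total 194.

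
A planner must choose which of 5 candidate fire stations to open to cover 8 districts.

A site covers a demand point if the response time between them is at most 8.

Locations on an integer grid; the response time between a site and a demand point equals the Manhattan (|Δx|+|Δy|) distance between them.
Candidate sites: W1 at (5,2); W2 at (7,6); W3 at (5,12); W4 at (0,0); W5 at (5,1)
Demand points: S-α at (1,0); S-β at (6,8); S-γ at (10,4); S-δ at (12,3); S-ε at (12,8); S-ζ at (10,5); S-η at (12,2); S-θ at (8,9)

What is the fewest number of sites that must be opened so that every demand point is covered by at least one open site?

2

Coverage sets (demand points within 8 of each site):
  W1: {S-α, S-β, S-γ, S-δ, S-ζ, S-η}
  W2: {S-β, S-γ, S-δ, S-ε, S-ζ, S-θ}
  W3: {S-β, S-θ}
  W4: {S-α}
  W5: {S-α, S-β, S-γ, S-η}
No single site covers all 8 demand points.
But {W1, W2} covers everything, so the minimum is 2.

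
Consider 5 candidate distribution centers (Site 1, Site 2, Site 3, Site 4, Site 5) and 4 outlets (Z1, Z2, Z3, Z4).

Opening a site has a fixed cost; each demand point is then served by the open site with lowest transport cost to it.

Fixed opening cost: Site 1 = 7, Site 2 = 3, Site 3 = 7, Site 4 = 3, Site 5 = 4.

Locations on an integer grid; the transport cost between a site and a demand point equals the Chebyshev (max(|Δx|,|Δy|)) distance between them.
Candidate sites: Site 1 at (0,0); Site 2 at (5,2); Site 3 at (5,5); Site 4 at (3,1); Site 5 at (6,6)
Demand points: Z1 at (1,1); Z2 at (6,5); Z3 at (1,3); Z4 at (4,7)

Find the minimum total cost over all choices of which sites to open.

Open {Site 4, Site 5}: assign each demand point to its cheapest open site.
  Z1→Site 4 2, Z2→Site 5 1, Z3→Site 4 2, Z4→Site 5 2
  transport cost 7, fixed 7 → total 14.
Compare {Site 4}: transport cost 14 + fixed 3 = 17.
Compare {Site 5}: transport cost 13 + fixed 4 = 17.
Compare {Site 3, Site 4}: transport cost 7 + fixed 10 = 17.
All other subsets cost ≥ 17. Minimum total cost: 14.

14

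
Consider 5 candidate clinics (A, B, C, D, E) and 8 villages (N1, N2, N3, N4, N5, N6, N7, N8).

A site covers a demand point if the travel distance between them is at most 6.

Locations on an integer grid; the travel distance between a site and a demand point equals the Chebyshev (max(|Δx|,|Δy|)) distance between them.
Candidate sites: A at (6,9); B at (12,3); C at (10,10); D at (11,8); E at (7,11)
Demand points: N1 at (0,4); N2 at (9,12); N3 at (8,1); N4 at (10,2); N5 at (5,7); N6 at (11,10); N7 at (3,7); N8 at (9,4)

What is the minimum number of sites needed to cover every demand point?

2

Coverage sets (demand points within 6 of each site):
  A: {N1, N2, N5, N6, N7, N8}
  B: {N3, N4, N8}
  C: {N2, N5, N6, N8}
  D: {N2, N4, N5, N6, N8}
  E: {N2, N5, N6, N7}
No single site covers all 8 demand points.
But {A, B} covers everything, so the minimum is 2.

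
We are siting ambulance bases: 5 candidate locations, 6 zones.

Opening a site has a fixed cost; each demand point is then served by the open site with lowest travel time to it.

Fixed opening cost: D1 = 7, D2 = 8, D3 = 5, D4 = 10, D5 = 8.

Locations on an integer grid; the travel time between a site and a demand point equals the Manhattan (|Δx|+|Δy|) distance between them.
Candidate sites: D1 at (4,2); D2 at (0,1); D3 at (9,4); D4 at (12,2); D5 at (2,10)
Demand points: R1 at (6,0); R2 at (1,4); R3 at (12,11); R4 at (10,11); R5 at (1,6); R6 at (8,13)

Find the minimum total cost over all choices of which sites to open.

56

Open {D1, D3}: assign each demand point to its cheapest open site.
  R1→D1 4, R2→D1 5, R3→D3 10, R4→D3 8, R5→D1 7, R6→D3 10
  travel time 44, fixed 12 → total 56.
Compare {D3}: travel time 53 + fixed 5 = 58.
Compare {D1, D5}: travel time 43 + fixed 15 = 58.
Compare {D2, D3}: travel time 45 + fixed 13 = 58.
All other subsets cost ≥ 58. Minimum total cost: 56.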